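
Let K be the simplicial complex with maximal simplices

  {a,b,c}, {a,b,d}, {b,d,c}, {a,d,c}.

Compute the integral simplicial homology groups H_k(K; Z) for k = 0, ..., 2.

We work with the vertex ordering a < b < c < d. The simplices of K, each written with vertices in increasing order, are:

  0-simplices (4): a, b, c, d
  1-simplices (6): ab, ac, ad, bc, bd, cd
  2-simplices (4): abc, abd, acd, bcd

so the chain groups are C_0 ≅ Z^4, C_1 ≅ Z^6, C_2 ≅ Z^4.

Boundary ∂_1: C_1 → C_0 maps an edge to its endpoints' difference, ∂[p,q] = q − p. For instance
  ∂bc = c − b.
As a 4×6 matrix over Z this has rank 3, with invariant factors (1,1,1).

Boundary ∂_2: C_2 → C_1 acts by ∂[p,q,r] = [q,r] − [p,r] + [p,q]. For instance
  ∂abc = bc − ac + ab,
  ∂abd = bd − ad + ab.
This gives a 6×4 integer matrix of rank 3; reducing to Smith normal form yields diagonal entries (1,1,1).

Computing H_k = (kernel of ∂_k) / (image of ∂_{k+1}):

  H_0: rank C_0 − rank ∂_1 = 4 − 3 = 1, and the invariant factors of ∂_1 are all 1, so H_0 = Z.
  H_1: rank ker ∂_1 − rank ∂_2 = (6 − 3) − 3 = 0, and the invariant factors of ∂_2 are all 1, so H_1 = 0.
  H_2: rank ker ∂_2 − rank ∂_3 = (4 − 3) − 0 = 1, and there is no ∂_3, so H_2 = Z.

H_0 = Z,  H_1 = 0,  H_2 = Z.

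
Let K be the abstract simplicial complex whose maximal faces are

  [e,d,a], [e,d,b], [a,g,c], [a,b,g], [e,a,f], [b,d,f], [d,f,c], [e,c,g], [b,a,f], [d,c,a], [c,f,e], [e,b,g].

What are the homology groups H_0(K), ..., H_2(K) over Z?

Take the total order a < b < c < d < e < f < g on the vertex set. Then K (dimension 2) consists of the simplices:

  0-simplices (7): a, b, c, d, e, f, g
  1-simplices (18): ab, ac, ad, ae, af, ag, bd, be, bf, bg, cd, ce, cf, cg, de, df, ef, eg
  2-simplices (12): abf, abg, acd, acg, ade, aef, bde, bdf, beg, cdf, cef, ceg

so the chain groups are C_0 ≅ Z^7, C_1 ≅ Z^18, C_2 ≅ Z^12.

Boundary ∂_1: C_1 → C_0 maps an edge to its endpoints' difference, ∂[p,q] = q − p.
As a 7×18 matrix over Z this has rank 6, with invariant factors (1,1,1,1,1,1).

∂_2: C_2 → C_1 acts by ∂[p,q,r] = [q,r] − [p,r] + [p,q]. For instance
  ∂cef = ef − cf + ce,
  ∂beg = eg − bg + be.
The 18×12 boundary matrix has rank 12 and Smith normal form diag(1,1,1,1,1,1,1,1,1,1,1,2).

Reading off H_k = ker ∂_k / im ∂_{k+1}:

  H_0: rank C_0 − rank ∂_1 = 7 − 6 = 1, and the invariant factors of ∂_1 are all 1, so H_0 = Z.
  H_1: rank ker ∂_1 − rank ∂_2 = (18 − 6) − 12 = 0, and ∂_2 has invariant factor 2 > 1, so H_1 = Z/2.
  H_2: rank ker ∂_2 − rank ∂_3 = (12 − 12) − 0 = 0, and there is no ∂_3, so H_2 = 0.

(K is a triangulation of the real projective plane RP^2.)

H_0 = Z,  H_1 = Z/2,  H_2 = 0.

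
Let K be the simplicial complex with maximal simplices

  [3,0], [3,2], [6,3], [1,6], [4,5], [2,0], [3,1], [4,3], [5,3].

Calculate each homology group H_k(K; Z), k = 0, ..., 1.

K has 7 vertices, 9 edges.
rank ∂_0 = 0, rank ∂_1 = 6 ⇒ b_0 = 7 − 0 − 6 = 1; all invariant factors of ∂_1 are 1 so no torsion. So H_0 = Z.
rank ∂_1 = 6, rank ∂_2 = 0 ⇒ b_1 = 9 − 6 − 0 = 3. So H_1 = Z^3.

H_0 = Z,  H_1 = Z^3.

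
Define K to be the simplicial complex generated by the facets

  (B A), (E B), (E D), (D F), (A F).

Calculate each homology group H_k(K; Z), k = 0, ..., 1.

H_0 ≅ Z,  H_1 ≅ Z.

K has 5 vertices, 5 edges.
rank ∂_0 = 0, rank ∂_1 = 4 ⇒ b_0 = 5 − 0 − 4 = 1; all invariant factors of ∂_1 are 1 so no torsion. So H_0 ≅ Z.
rank ∂_1 = 4, rank ∂_2 = 0 ⇒ b_1 = 5 − 4 − 0 = 1. So H_1 ≅ Z.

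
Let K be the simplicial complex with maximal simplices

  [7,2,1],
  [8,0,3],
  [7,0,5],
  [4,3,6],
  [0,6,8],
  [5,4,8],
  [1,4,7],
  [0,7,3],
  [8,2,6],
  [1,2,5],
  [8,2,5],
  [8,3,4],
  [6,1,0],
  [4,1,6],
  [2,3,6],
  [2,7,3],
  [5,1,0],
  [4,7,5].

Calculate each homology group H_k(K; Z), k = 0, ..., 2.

H_0 ≅ Z,  H_1 ≅ Z ⊕ Z/2Z,  H_2 = 0.

Order the vertices as 0 < 1 < 2 < 3 < 4 < 5 < 6 < 7 < 8. Listing each simplex with vertices in this order, K has dimension 2 with simplices:

  0-simplices (9): [0], [1], [2], [3], [4], [5], [6], [7], [8]
  1-simplices (27): (27 of them)
  2-simplices (18): [0,1,5], [0,1,6], [0,3,7], [0,3,8], [0,5,7], [0,6,8], [1,2,5], [1,2,7], [1,4,6], [1,4,7], [2,3,6], [2,3,7], [2,5,8], [2,6,8], [3,4,6], [3,4,8], [4,5,7], [4,5,8]

so the chain groups are C_0 ≅ Z^9, C_1 ≅ Z^27, C_2 ≅ Z^18.

Boundary ∂_1: C_1 → C_0 sends each edge [p,q] (with p < q) to q − p. For instance
  ∂[2,6] = [6] − [2].
The resulting 9×27 matrix has rank 8, and its Smith normal form has invariant factors (1,1,1,1,1,1,1,1).

Boundary ∂_2: C_2 → C_1 acts by ∂[p,q,r] = [q,r] − [p,r] + [p,q]. For instance
  ∂[3,4,6] = [4,6] − [3,6] + [3,4],
  ∂[2,3,6] = [3,6] − [2,6] + [2,3].
The resulting 27×18 matrix has rank 18, and its Smith normal form has invariant factors (1,1,1,1,1,1,1,1,1,1,1,1,1,1,1,1,1,2).

Computing H_k = (kernel of ∂_k) / (image of ∂_{k+1}):

  H_0: rank C_0 − rank ∂_1 = 9 − 8 = 1, and the invariant factors of ∂_1 are all 1, so H_0 = Z.
  H_1: rank ker ∂_1 − rank ∂_2 = (27 − 8) − 18 = 1, and ∂_2 has invariant factor 2 > 1, so H_1 = Z ⊕ Z/2Z.
  H_2: rank ker ∂_2 − rank ∂_3 = (18 − 18) − 0 = 0, and there is no ∂_3, so H_2 = 0.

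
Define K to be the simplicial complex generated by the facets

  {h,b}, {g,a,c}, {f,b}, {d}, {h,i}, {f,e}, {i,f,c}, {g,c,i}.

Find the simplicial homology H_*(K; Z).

Fix the vertex order a < b < c < d < e < f < g < h < i and write every simplex with vertices in increasing order. Then dim K = 2 and the simplices of K are:

  0-simplices (9): a, b, c, d, e, f, g, h, i
  1-simplices (11): ac, ag, bf, bh, cf, cg, ci, ef, fi, gi, hi
  2-simplices (3): acg, cfi, cgi

Hence C_0 ≅ Z^9, C_1 ≅ Z^11, C_2 ≅ Z^3.

∂_1: C_1 → C_0 maps an edge to its endpoints' difference, ∂[p,q] = q − p. For instance
  ∂ag = g − a.
This gives a 9×11 integer matrix of rank 7; reducing to Smith normal form yields diagonal entries (1,1,1,1,1,1,1).

The boundary map ∂_2: C_2 → C_1 acts by ∂[p,q,r] = [q,r] − [p,r] + [p,q]. For instance
  ∂cfi = fi − ci + cf,
  ∂cgi = gi − ci + cg.
This gives a 11×3 integer matrix of rank 3; reducing to Smith normal form yields diagonal entries (1,1,1).

Reading off H_k = ker ∂_k / im ∂_{k+1}:

  H_0: rank C_0 − rank ∂_1 = 9 − 7 = 2, and the invariant factors of ∂_1 are all 1, so H_0 ≅ Z^2.
  H_1: rank ker ∂_1 − rank ∂_2 = (11 − 7) − 3 = 1, and the invariant factors of ∂_2 are all 1, so H_1 ≅ Z.
  H_2: rank ker ∂_2 − rank ∂_3 = (3 − 3) − 0 = 0, and there is no ∂_3, so H_2 ≅ 0.

As a check, the Euler characteristic is 9 − 11 + 3 = 1, which agrees with 2 − 1 + 0 = 1.

H_0 ≅ Z^2,  H_1 ≅ Z,  H_2 = 0.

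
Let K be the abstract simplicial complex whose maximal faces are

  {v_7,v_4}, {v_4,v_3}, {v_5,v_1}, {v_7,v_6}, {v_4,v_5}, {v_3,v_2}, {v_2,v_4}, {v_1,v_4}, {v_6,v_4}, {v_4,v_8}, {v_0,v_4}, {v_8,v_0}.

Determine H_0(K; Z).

Order the vertices as v_0 < v_1 < v_2 < v_3 < v_4 < v_5 < v_6 < v_7 < v_8. Listing each simplex with vertices in this order, K has dimension 1 with simplices:

  0-simplices (9): [v_0], [v_1], [v_2], [v_3], [v_4], [v_5], [v_6], [v_7], [v_8]
  1-simplices (12): [v_0,v_4], [v_0,v_8], [v_1,v_4], [v_1,v_5], [v_2,v_3], [v_2,v_4], [v_3,v_4], [v_4,v_5], [v_4,v_6], [v_4,v_7], [v_4,v_8], [v_6,v_7]

giving chain groups C_0 ≅ Z^9, C_1 ≅ Z^12.

The boundary map ∂_1: C_1 → C_0 sends each edge [p,q] (with p < q) to q − p. For instance
  ∂[v_4,v_6] = [v_6] − [v_4].
The 9×12 boundary matrix has rank 8 and Smith normal form diag(1,1,1,1,1,1,1,1).

Reading off H_k = ker ∂_k / im ∂_{k+1}:

  H_0: rank C_0 − rank ∂_1 = 9 − 8 = 1, and the invariant factors of ∂_1 are all 1, so H_0 ≅ Z.

(K is a triangulation of a wedge of 4 circles.)

H_0 ≅ Z.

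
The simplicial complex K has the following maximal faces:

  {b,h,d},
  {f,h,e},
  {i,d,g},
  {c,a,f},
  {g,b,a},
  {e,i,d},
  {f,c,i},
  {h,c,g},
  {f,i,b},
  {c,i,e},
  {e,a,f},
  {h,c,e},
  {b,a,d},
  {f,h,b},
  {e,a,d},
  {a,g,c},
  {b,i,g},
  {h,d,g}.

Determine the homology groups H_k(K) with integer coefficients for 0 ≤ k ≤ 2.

H_0 = Z,  H_1 = Z × Z/2,  H_2 = 0.

K has 9 vertices, 27 edges, 18 triangles.
rank ∂_0 = 0, rank ∂_1 = 8 ⇒ b_0 = 9 − 0 − 8 = 1; all invariant factors of ∂_1 are 1 so no torsion. So H_0 = Z.
rank ∂_1 = 8, rank ∂_2 = 18 ⇒ b_1 = 27 − 8 − 18 = 1; ∂_2 has invariant factor(s) [2] giving torsion. So H_1 = Z × Z/2.
rank ∂_2 = 18, rank ∂_3 = 0 ⇒ b_2 = 18 − 18 − 0 = 0. So H_2 = 0.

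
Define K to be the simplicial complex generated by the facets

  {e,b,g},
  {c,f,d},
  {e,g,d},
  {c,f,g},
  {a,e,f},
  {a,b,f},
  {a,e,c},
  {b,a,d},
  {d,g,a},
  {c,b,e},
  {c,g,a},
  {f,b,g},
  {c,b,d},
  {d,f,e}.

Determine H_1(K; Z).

H_1 = Z^2.

We work with the vertex ordering a < b < c < d < e < f < g. The simplices of K, each written with vertices in increasing order, are:

  0-simplices (7): a, b, c, d, e, f, g
  1-simplices (21): ab, ac, ad, ae, af, ag, bc, bd, be, bf, bg, cd, ce, cf, cg, de, df, dg, ef, eg, fg
  2-simplices (14): abd, abf, ace, acg, adg, aef, bcd, bce, beg, bfg, cdf, cfg, def, deg

so the chain groups are C_0 ≅ Z^7, C_1 ≅ Z^21, C_2 ≅ Z^14.

Boundary ∂_1: C_1 → C_0 maps an edge to its endpoints' difference, ∂[p,q] = q − p.
This gives a 7×21 integer matrix of rank 6; reducing to Smith normal form yields diagonal entries (1,1,1,1,1,1).

The boundary map ∂_2: C_2 → C_1 maps a triangle to the signed sum of its edges. For instance
  ∂aef = ef − af + ae,
  ∂adg = dg − ag + ad.
The resulting 21×14 matrix has rank 13, and its Smith normal form has invariant factors (1,1,1,1,1,1,1,1,1,1,1,1,1).

From H_k ≅ ker(∂_k) / im(∂_{k+1}) we obtain:

  H_1: rank ker ∂_1 − rank ∂_2 = (21 − 6) − 13 = 2, and the invariant factors of ∂_2 are all 1, so H_1 ≅ Z^2.

(K is a triangulation of the torus T^2.)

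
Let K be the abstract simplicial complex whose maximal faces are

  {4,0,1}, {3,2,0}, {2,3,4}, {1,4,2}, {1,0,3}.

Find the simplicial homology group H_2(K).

Fix the vertex order 0 < 1 < 2 < 3 < 4 and write every simplex with vertices in increasing order. Then dim K = 2 and the simplices of K are:

  0-simplices (5): [0], [1], [2], [3], [4]
  1-simplices (10): [0,1], [0,2], [0,3], [0,4], [1,2], [1,3], [1,4], [2,3], [2,4], [3,4]
  2-simplices (5): [0,1,3], [0,1,4], [0,2,3], [1,2,4], [2,3,4]

so the chain groups are C_0 ≅ Z^5, C_1 ≅ Z^10, C_2 ≅ Z^5.

∂_1: C_1 → C_0 is given by ∂[p,q] = [q] − [p]. For instance
  ∂[1,4] = [4] − [1].
This gives a 5×10 integer matrix of rank 4; reducing to Smith normal form yields diagonal entries (1,1,1,1).

Boundary ∂_2: C_2 → C_1 sends each 2-simplex [p,q,r] to [q,r] − [p,r] + [p,q]. For instance
  ∂[2,3,4] = [3,4] − [2,4] + [2,3],
  ∂[0,2,3] = [2,3] − [0,3] + [0,2].
This gives a 10×5 integer matrix of rank 5; reducing to Smith normal form yields diagonal entries (1,1,1,1,1).

Reading off H_k = ker ∂_k / im ∂_{k+1}:

  H_2: rank ker ∂_2 − rank ∂_3 = (5 − 5) − 0 = 0, and there is no ∂_3, so H_2 ≅ 0.

(K is a triangulation of the Möbius band.)

H_2 ≅ 0.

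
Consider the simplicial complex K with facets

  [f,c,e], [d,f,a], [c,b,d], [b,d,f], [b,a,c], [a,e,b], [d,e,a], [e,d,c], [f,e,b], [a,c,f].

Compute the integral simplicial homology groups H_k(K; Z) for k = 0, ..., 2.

Order the vertices as a < b < c < d < e < f. Listing each simplex with vertices in this order, K has dimension 2 with simplices:

  0-simplices (6): a, b, c, d, e, f
  1-simplices (15): ab, ac, ad, ae, af, bc, bd, be, bf, cd, ce, cf, de, df, ef
  2-simplices (10): abc, abe, acf, ade, adf, bcd, bdf, bef, cde, cef

so the chain groups are C_0 ≅ Z^6, C_1 ≅ Z^15, C_2 ≅ Z^10.

Boundary ∂_1: C_1 → C_0 sends each edge [p,q] (with p < q) to q − p.
This gives a 6×15 integer matrix of rank 5; reducing to Smith normal form yields diagonal entries (1,1,1,1,1).

∂_2: C_2 → C_1 maps a triangle to the signed sum of its edges. For instance
  ∂abe = be − ae + ab,
  ∂cde = de − ce + cd.
As a 15×10 matrix over Z this has rank 10, with invariant factors (1,1,1,1,1,1,1,1,1,2).

Now H_k = ker ∂_k / im ∂_{k+1}, so:

  H_0: rank C_0 − rank ∂_1 = 6 − 5 = 1, and the invariant factors of ∂_1 are all 1, so H_0 ≅ Z.
  H_1: rank ker ∂_1 − rank ∂_2 = (15 − 5) − 10 = 0, and ∂_2 has invariant factor 2 > 1, so H_1 ≅ Z/2.
  H_2: rank ker ∂_2 − rank ∂_3 = (10 − 10) − 0 = 0, and there is no ∂_3, so H_2 ≅ 0.

H_0 = Z,  H_1 = Z/2,  H_2 = 0.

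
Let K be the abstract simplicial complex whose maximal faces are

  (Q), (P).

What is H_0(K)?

H_0 ≅ Z^2.

We work with the vertex ordering P < Q. The simplices of K, each written with vertices in increasing order, are:

  0-simplices (2): P, Q

giving chain groups C_0 ≅ Z^2.

Computing H_k = (kernel of ∂_k) / (image of ∂_{k+1}):

  H_0: rank C_0 − rank ∂_1 = 2 − 0 = 2, and there is no ∂_1, so H_0 = Z^2.

(K is a triangulation of a set of 2 points.)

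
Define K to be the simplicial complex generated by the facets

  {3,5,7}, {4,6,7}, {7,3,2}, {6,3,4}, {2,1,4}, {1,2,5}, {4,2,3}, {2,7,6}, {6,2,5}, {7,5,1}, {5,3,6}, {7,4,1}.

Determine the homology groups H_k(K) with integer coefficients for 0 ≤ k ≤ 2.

H_0 ≅ Z,  H_1 ≅ Z/2,  H_2 = 0.

Order the vertices as 1 < 2 < 3 < 4 < 5 < 6 < 7. Listing each simplex with vertices in this order, K has dimension 2 with simplices:

  0-simplices (7): [1], [2], [3], [4], [5], [6], [7]
  1-simplices (18): [1,2], [1,4], [1,5], [1,7], [2,3], [2,4], [2,5], [2,6], [2,7], [3,4], [3,5], [3,6], [3,7], [4,6], [4,7], [5,6], [5,7], [6,7]
  2-simplices (12): [1,2,4], [1,2,5], [1,4,7], [1,5,7], [2,3,4], [2,3,7], [2,5,6], [2,6,7], [3,4,6], [3,5,6], [3,5,7], [4,6,7]

so the chain groups are C_0 ≅ Z^7, C_1 ≅ Z^18, C_2 ≅ Z^12.

∂_1: C_1 → C_0 maps an edge to its endpoints' difference, ∂[p,q] = q − p. For instance
  ∂[1,5] = [5] − [1].
As a 7×18 matrix over Z this has rank 6, with invariant factors (1,1,1,1,1,1).

∂_2: C_2 → C_1 maps a triangle to the signed sum of its edges. For instance
  ∂[1,2,4] = [2,4] − [1,4] + [1,2],
  ∂[2,3,7] = [3,7] − [2,7] + [2,3].
The 18×12 boundary matrix has rank 12 and Smith normal form diag(1,1,1,1,1,1,1,1,1,1,1,2).

Reading off H_k = ker ∂_k / im ∂_{k+1}:

  H_0: rank C_0 − rank ∂_1 = 7 − 6 = 1, and the invariant factors of ∂_1 are all 1, so H_0 ≅ Z.
  H_1: rank ker ∂_1 − rank ∂_2 = (18 − 6) − 12 = 0, and ∂_2 has invariant factor 2 > 1, so H_1 ≅ Z/2.
  H_2: rank ker ∂_2 − rank ∂_3 = (12 − 12) − 0 = 0, and there is no ∂_3, so H_2 ≅ 0.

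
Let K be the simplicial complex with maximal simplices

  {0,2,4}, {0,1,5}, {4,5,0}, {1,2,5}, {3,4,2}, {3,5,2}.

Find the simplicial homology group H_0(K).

H_0 ≅ Z.

We work with the vertex ordering 0 < 1 < 2 < 3 < 4 < 5. The simplices of K, each written with vertices in increasing order, are:

  0-simplices (6): [0], [1], [2], [3], [4], [5]
  1-simplices (12): [0,1], [0,2], [0,4], [0,5], [1,2], [1,5], [2,3], [2,4], [2,5], [3,4], [3,5], [4,5]
  2-simplices (6): [0,1,5], [0,2,4], [0,4,5], [1,2,5], [2,3,4], [2,3,5]

so the chain groups are C_0 ≅ Z^6, C_1 ≅ Z^12, C_2 ≅ Z^6.

Boundary ∂_1: C_1 → C_0 maps an edge to its endpoints' difference, ∂[p,q] = q − p. For instance
  ∂[3,5] = [5] − [3].
This gives a 6×12 integer matrix of rank 5; reducing to Smith normal form yields diagonal entries (1,1,1,1,1).

Boundary ∂_2: C_2 → C_1 sends each 2-simplex [p,q,r] to [q,r] − [p,r] + [p,q]. For instance
  ∂[1,2,5] = [2,5] − [1,5] + [1,2],
  ∂[0,4,5] = [4,5] − [0,5] + [0,4].
This gives a 12×6 integer matrix of rank 6; reducing to Smith normal form yields diagonal entries (1,1,1,1,1,1).

Computing H_k = (kernel of ∂_k) / (image of ∂_{k+1}):

  H_0: rank C_0 − rank ∂_1 = 6 − 5 = 1, and the invariant factors of ∂_1 are all 1, so H_0 ≅ Z.

(K is a triangulation of the cylinder S^1 x I.)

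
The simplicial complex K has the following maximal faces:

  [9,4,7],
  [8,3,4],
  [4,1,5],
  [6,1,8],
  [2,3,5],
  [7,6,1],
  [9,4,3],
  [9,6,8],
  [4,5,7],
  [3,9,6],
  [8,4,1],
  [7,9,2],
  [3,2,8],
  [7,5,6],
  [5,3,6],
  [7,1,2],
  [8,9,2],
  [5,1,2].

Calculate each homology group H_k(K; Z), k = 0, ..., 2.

Order the vertices as 1 < 2 < 3 < 4 < 5 < 6 < 7 < 8 < 9. Listing each simplex with vertices in this order, K has dimension 2 with simplices:

  0-simplices (9): [1], [2], [3], [4], [5], [6], [7], [8], [9]
  1-simplices (27): (27 of them)
  2-simplices (18): [1,2,5], [1,2,7], [1,4,5], [1,4,8], [1,6,7], [1,6,8], [2,3,5], [2,3,8], [2,7,9], [2,8,9], [3,4,8], [3,4,9], [3,5,6], [3,6,9], [4,5,7], [4,7,9], [5,6,7], [6,8,9]

Hence C_0 ≅ Z^9, C_1 ≅ Z^27, C_2 ≅ Z^18.

Boundary ∂_1: C_1 → C_0 maps an edge to its endpoints' difference, ∂[p,q] = q − p. For instance
  ∂[4,8] = [8] − [4].
This gives a 9×27 integer matrix of rank 8; reducing to Smith normal form yields diagonal entries (1,1,1,1,1,1,1,1).

∂_2: C_2 → C_1 sends each 2-simplex [p,q,r] to [q,r] − [p,r] + [p,q]. For instance
  ∂[3,6,9] = [6,9] − [3,9] + [3,6],
  ∂[3,5,6] = [5,6] − [3,6] + [3,5].
As a 27×18 matrix over Z this has rank 18, with invariant factors (1,1,1,1,1,1,1,1,1,1,1,1,1,1,1,1,1,2).

Computing H_k = (kernel of ∂_k) / (image of ∂_{k+1}):

  H_0: rank C_0 − rank ∂_1 = 9 − 8 = 1, and the invariant factors of ∂_1 are all 1, so H_0 = Z.
  H_1: rank ker ∂_1 − rank ∂_2 = (27 − 8) − 18 = 1, and ∂_2 has invariant factor 2 > 1, so H_1 = Z ⊕ Z_2.
  H_2: rank ker ∂_2 − rank ∂_3 = (18 − 18) − 0 = 0, and there is no ∂_3, so H_2 = 0.

(K is a triangulation of the Klein bottle.)

H_0 = Z,  H_1 = Z ⊕ Z_2,  H_2 = 0.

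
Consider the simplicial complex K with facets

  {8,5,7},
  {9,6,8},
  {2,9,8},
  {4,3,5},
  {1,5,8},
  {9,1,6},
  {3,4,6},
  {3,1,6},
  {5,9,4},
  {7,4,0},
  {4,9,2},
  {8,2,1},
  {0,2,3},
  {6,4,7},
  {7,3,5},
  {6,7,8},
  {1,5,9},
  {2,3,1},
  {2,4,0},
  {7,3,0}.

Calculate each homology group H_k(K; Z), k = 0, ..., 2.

H_0 ≅ Z,  H_1 ≅ Z ⊕ Z/2Z,  H_2 = 0.

Take the total order 0 < 1 < 2 < 3 < 4 < 5 < 6 < 7 < 8 < 9 on the vertex set. Then K (dimension 2) consists of the simplices:

  0-simplices (10): [0], [1], [2], [3], [4], [5], [6], [7], [8], [9]
  1-simplices (30): (30 of them)
  2-simplices (20): (20 of them)

Hence C_0 ≅ Z^10, C_1 ≅ Z^30, C_2 ≅ Z^20.

∂_1: C_1 → C_0 sends each edge [p,q] (with p < q) to q − p. For instance
  ∂[1,5] = [5] − [1].
The resulting 10×30 matrix has rank 9, and its Smith normal form has invariant factors (1,1,1,1,1,1,1,1,1).

Boundary ∂_2: C_2 → C_1 maps a triangle to the signed sum of its edges. For instance
  ∂[1,3,6] = [3,6] − [1,6] + [1,3],
  ∂[4,5,9] = [5,9] − [4,9] + [4,5].
The resulting 30×20 matrix has rank 20, and its Smith normal form has invariant factors (1,1,1,1,1,1,1,1,1,1,1,1,1,1,1,1,1,1,1,2).

Reading off H_k = ker ∂_k / im ∂_{k+1}:

  H_0: rank C_0 − rank ∂_1 = 10 − 9 = 1, and the invariant factors of ∂_1 are all 1, so H_0 ≅ Z.
  H_1: rank ker ∂_1 − rank ∂_2 = (30 − 9) − 20 = 1, and ∂_2 has invariant factor 2 > 1, so H_1 ≅ Z ⊕ Z/2Z.
  H_2: rank ker ∂_2 − rank ∂_3 = (20 − 20) − 0 = 0, and there is no ∂_3, so H_2 ≅ 0.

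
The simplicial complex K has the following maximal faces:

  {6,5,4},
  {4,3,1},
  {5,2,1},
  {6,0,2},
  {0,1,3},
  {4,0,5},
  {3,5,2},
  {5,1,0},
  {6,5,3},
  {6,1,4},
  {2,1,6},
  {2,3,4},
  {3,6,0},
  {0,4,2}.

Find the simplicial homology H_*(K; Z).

K has 7 vertices, 21 edges, 14 triangles.
rank ∂_0 = 0, rank ∂_1 = 6 ⇒ b_0 = 7 − 0 − 6 = 1; all invariant factors of ∂_1 are 1 so no torsion. So H_0 ≅ Z.
rank ∂_1 = 6, rank ∂_2 = 13 ⇒ b_1 = 21 − 6 − 13 = 2; all invariant factors of ∂_2 are 1 so no torsion. So H_1 ≅ Z^2.
rank ∂_2 = 13, rank ∂_3 = 0 ⇒ b_2 = 14 − 13 − 0 = 1. So H_2 ≅ Z.

H_0 = Z,  H_1 = Z^2,  H_2 = Z.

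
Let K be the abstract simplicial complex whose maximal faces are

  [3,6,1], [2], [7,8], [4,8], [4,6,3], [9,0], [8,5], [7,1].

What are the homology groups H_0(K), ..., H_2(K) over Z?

H_0 = Z^3,  H_1 = Z,  H_2 = 0.

K has 10 vertices, 10 edges, 2 triangles.
rank ∂_0 = 0, rank ∂_1 = 7 ⇒ b_0 = 10 − 0 − 7 = 3; all invariant factors of ∂_1 are 1 so no torsion. So H_0 = Z^3.
rank ∂_1 = 7, rank ∂_2 = 2 ⇒ b_1 = 10 − 7 − 2 = 1; all invariant factors of ∂_2 are 1 so no torsion. So H_1 = Z.
rank ∂_2 = 2, rank ∂_3 = 0 ⇒ b_2 = 2 − 2 − 0 = 0. So H_2 = 0.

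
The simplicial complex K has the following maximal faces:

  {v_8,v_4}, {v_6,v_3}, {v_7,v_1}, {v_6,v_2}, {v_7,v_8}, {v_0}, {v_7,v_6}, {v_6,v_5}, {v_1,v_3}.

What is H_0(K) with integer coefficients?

Fix the vertex order v_0 < v_1 < v_2 < v_3 < v_4 < v_5 < v_6 < v_7 < v_8 and write every simplex with vertices in increasing order. Then dim K = 1 and the simplices of K are:

  0-simplices (9): [v_0], [v_1], [v_2], [v_3], [v_4], [v_5], [v_6], [v_7], [v_8]
  1-simplices (8): [v_1,v_3], [v_1,v_7], [v_2,v_6], [v_3,v_6], [v_4,v_8], [v_5,v_6], [v_6,v_7], [v_7,v_8]

Hence C_0 ≅ Z^9, C_1 ≅ Z^8.

The boundary map ∂_1: C_1 → C_0 maps an edge to its endpoints' difference, ∂[p,q] = q − p. For instance
  ∂[v_5,v_6] = [v_6] − [v_5].
The resulting 9×8 matrix has rank 7, and its Smith normal form has invariant factors (1,1,1,1,1,1,1).

Reading off H_k = ker ∂_k / im ∂_{k+1}:

  H_0: rank C_0 − rank ∂_1 = 9 − 7 = 2, and the invariant factors of ∂_1 are all 1, so H_0 ≅ Z^2.

H_0 = Z^2.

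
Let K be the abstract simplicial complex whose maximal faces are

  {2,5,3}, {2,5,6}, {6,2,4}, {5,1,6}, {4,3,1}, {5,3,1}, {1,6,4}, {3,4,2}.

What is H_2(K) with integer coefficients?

Take the total order 1 < 2 < 3 < 4 < 5 < 6 on the vertex set. Then K (dimension 2) consists of the simplices:

  0-simplices (6): [1], [2], [3], [4], [5], [6]
  1-simplices (12): [1,3], [1,4], [1,5], [1,6], [2,3], [2,4], [2,5], [2,6], [3,4], [3,5], [4,6], [5,6]
  2-simplices (8): [1,3,4], [1,3,5], [1,4,6], [1,5,6], [2,3,4], [2,3,5], [2,4,6], [2,5,6]

giving chain groups C_0 ≅ Z^6, C_1 ≅ Z^12, C_2 ≅ Z^8.

∂_1: C_1 → C_0 maps an edge to its endpoints' difference, ∂[p,q] = q − p. For instance
  ∂[3,4] = [4] − [3].
The 6×12 boundary matrix has rank 5 and Smith normal form diag(1,1,1,1,1).

The boundary map ∂_2: C_2 → C_1 maps a triangle to the signed sum of its edges. For instance
  ∂[1,3,4] = [3,4] − [1,4] + [1,3],
  ∂[2,3,5] = [3,5] − [2,5] + [2,3].
The resulting 12×8 matrix has rank 7, and its Smith normal form has invariant factors (1,1,1,1,1,1,1).

Reading off H_k = ker ∂_k / im ∂_{k+1}:

  H_2: rank ker ∂_2 − rank ∂_3 = (8 − 7) − 0 = 1, and there is no ∂_3, so H_2 ≅ Z.

H_2 = Z.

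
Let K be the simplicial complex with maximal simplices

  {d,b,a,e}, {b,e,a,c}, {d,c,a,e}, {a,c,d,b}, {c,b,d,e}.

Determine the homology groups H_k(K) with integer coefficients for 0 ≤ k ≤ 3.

Fix the vertex order a < b < c < d < e and write every simplex with vertices in increasing order. Then dim K = 3 and the simplices of K are:

  0-simplices (5): a, b, c, d, e
  1-simplices (10): ab, ac, ad, ae, bc, bd, be, cd, ce, de
  2-simplices (10): abc, abd, abe, acd, ace, ade, bcd, bce, bde, cde
  3-simplices (5): abcd, abce, abde, acde, bcde

Hence C_0 ≅ Z^5, C_1 ≅ Z^10, C_2 ≅ Z^10, C_3 ≅ Z^5.

Boundary ∂_1: C_1 → C_0 sends each edge [p,q] (with p < q) to q − p.
The resulting 5×10 matrix has rank 4, and its Smith normal form has invariant factors (1,1,1,1).

∂_2: C_2 → C_1 maps a triangle to the signed sum of its edges. For instance
  ∂cde = de − ce + cd,
  ∂bcd = cd − bd + bc.
The resulting 10×10 matrix has rank 6, and its Smith normal form has invariant factors (1,1,1,1,1,1).

The boundary map ∂_3: C_3 → C_2 sends each 3-simplex σ to the alternating sum Σ_i (−1)^i (σ with its i-th vertex removed). For instance
  ∂abde = bde − ade + abe − abd,
  ∂acde = cde − ade + ace − acd.
This gives a 10×5 integer matrix of rank 4; reducing to Smith normal form yields diagonal entries (1,1,1,1).

Computing H_k = (kernel of ∂_k) / (image of ∂_{k+1}):

  H_0: rank C_0 − rank ∂_1 = 5 − 4 = 1, and the invariant factors of ∂_1 are all 1, so H_0 = Z.
  H_1: rank ker ∂_1 − rank ∂_2 = (10 − 4) − 6 = 0, and the invariant factors of ∂_2 are all 1, so H_1 = 0.
  H_2: rank ker ∂_2 − rank ∂_3 = (10 − 6) − 4 = 0, and the invariant factors of ∂_3 are all 1, so H_2 = 0.
  H_3: rank ker ∂_3 − rank ∂_4 = (5 − 4) − 0 = 1, and there is no ∂_4, so H_3 = Z.

(K is a triangulation of the 3-sphere S^3.)

H_0 = Z,  H_1 = 0,  H_2 = 0,  H_3 = Z.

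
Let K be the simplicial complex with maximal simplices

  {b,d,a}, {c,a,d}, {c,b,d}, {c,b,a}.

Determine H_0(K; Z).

H_0 = Z.

Order the vertices as a < b < c < d. Listing each simplex with vertices in this order, K has dimension 2 with simplices:

  0-simplices (4): a, b, c, d
  1-simplices (6): ab, ac, ad, bc, bd, cd
  2-simplices (4): abc, abd, acd, bcd

so the chain groups are C_0 ≅ Z^4, C_1 ≅ Z^6, C_2 ≅ Z^4.

∂_1: C_1 → C_0 maps an edge to its endpoints' difference, ∂[p,q] = q − p.
The resulting 4×6 matrix has rank 3, and its Smith normal form has invariant factors (1,1,1).

∂_2: C_2 → C_1 maps a triangle to the signed sum of its edges. For instance
  ∂abd = bd − ad + ab,
  ∂bcd = cd − bd + bc.
The 6×4 boundary matrix has rank 3 and Smith normal form diag(1,1,1).

Computing H_k = (kernel of ∂_k) / (image of ∂_{k+1}):

  H_0: rank C_0 − rank ∂_1 = 4 − 3 = 1, and the invariant factors of ∂_1 are all 1, so H_0 = Z.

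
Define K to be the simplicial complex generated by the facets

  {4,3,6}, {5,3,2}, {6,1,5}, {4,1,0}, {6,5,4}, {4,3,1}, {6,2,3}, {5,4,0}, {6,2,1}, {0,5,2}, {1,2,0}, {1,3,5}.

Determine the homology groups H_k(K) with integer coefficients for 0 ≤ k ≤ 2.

Take the total order 0 < 1 < 2 < 3 < 4 < 5 < 6 on the vertex set. Then K (dimension 2) consists of the simplices:

  0-simplices (7): [0], [1], [2], [3], [4], [5], [6]
  1-simplices (18): [0,1], [0,2], [0,4], [0,5], [1,2], [1,3], [1,4], [1,5], [1,6], [2,3], [2,5], [2,6], [3,4], [3,5], [3,6], [4,5], [4,6], [5,6]
  2-simplices (12): [0,1,2], [0,1,4], [0,2,5], [0,4,5], [1,2,6], [1,3,4], [1,3,5], [1,5,6], [2,3,5], [2,3,6], [3,4,6], [4,5,6]

so the chain groups are C_0 ≅ Z^7, C_1 ≅ Z^18, C_2 ≅ Z^12.

Boundary ∂_1: C_1 → C_0 maps an edge to its endpoints' difference, ∂[p,q] = q − p. For instance
  ∂[1,2] = [2] − [1].
As a 7×18 matrix over Z this has rank 6, with invariant factors (1,1,1,1,1,1).

The boundary map ∂_2: C_2 → C_1 sends each 2-simplex [p,q,r] to [q,r] − [p,r] + [p,q]. For instance
  ∂[1,3,4] = [3,4] − [1,4] + [1,3],
  ∂[2,3,5] = [3,5] − [2,5] + [2,3].
The resulting 18×12 matrix has rank 12, and its Smith normal form has invariant factors (1,1,1,1,1,1,1,1,1,1,1,2).

Reading off H_k = ker ∂_k / im ∂_{k+1}:

  H_0: rank C_0 − rank ∂_1 = 7 − 6 = 1, and the invariant factors of ∂_1 are all 1, so H_0 = Z.
  H_1: rank ker ∂_1 − rank ∂_2 = (18 − 6) − 12 = 0, and ∂_2 has invariant factor 2 > 1, so H_1 = Z/2.
  H_2: rank ker ∂_2 − rank ∂_3 = (12 − 12) − 0 = 0, and there is no ∂_3, so H_2 = 0.

H_0 = Z,  H_1 = Z/2,  H_2 = 0.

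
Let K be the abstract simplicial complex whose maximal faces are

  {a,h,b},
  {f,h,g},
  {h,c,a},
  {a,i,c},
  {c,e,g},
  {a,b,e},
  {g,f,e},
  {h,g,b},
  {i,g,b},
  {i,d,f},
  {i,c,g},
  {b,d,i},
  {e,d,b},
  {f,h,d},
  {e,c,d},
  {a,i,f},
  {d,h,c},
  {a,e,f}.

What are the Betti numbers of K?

b_0 = 1, b_1 = 2, b_2 = 1.

Order the vertices as a < b < c < d < e < f < g < h < i. Listing each simplex with vertices in this order, K has dimension 2 with simplices:

  0-simplices (9): a, b, c, d, e, f, g, h, i
  1-simplices (27): ab, ac, ae, af, ah, ai, bd, be, bg, bh, bi, cd, ce, cg, ch, ci, de, df, dh, di, ef, eg, fg, fh, fi, gh, gi
  2-simplices (18): abe, abh, ach, aci, aef, afi, bde, bdi, bgh, bgi, cde, cdh, ceg, cgi, dfh, dfi, efg, fgh

so the chain groups are C_0 ≅ Z^9, C_1 ≅ Z^27, C_2 ≅ Z^18.

∂_1: C_1 → C_0 is given by ∂[p,q] = [q] − [p].
The 9×27 boundary matrix has rank 8 and Smith normal form diag(1,1,1,1,1,1,1,1).

Boundary ∂_2: C_2 → C_1 maps a triangle to the signed sum of its edges. For instance
  ∂abe = be − ae + ab,
  ∂dfi = fi − di + df.
This gives a 27×18 integer matrix of rank 17; reducing to Smith normal form yields diagonal entries (1,1,1,1,1,1,1,1,1,1,1,1,1,1,1,1,1).

Reading off H_k = ker ∂_k / im ∂_{k+1}:

  H_0: rank C_0 − rank ∂_1 = 9 − 8 = 1, and the invariant factors of ∂_1 are all 1, so H_0 ≅ Z.
  H_1: rank ker ∂_1 − rank ∂_2 = (27 − 8) − 17 = 2, and the invariant factors of ∂_2 are all 1, so H_1 ≅ Z^2.
  H_2: rank ker ∂_2 − rank ∂_3 = (18 − 17) − 0 = 1, and there is no ∂_3, so H_2 ≅ Z.

Hence the Betti numbers are b_0 = 1, b_1 = 2, b_2 = 1.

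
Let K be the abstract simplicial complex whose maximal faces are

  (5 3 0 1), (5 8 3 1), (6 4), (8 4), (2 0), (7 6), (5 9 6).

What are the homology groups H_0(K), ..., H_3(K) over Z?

H_0 ≅ Z,  H_1 ≅ Z,  H_2 = 0,  H_3 = 0.

Take the total order 0 < 1 < 2 < 3 < 4 < 5 < 6 < 7 < 8 < 9 on the vertex set. Then K (dimension 3) consists of the simplices:

  0-simplices (10): [0], [1], [2], [3], [4], [5], [6], [7], [8], [9]
  1-simplices (16): [0,1], [0,2], [0,3], [0,5], [1,3], [1,5], [1,8], [3,5], [3,8], [4,6], [4,8], [5,6], [5,8], [5,9], [6,7], [6,9]
  2-simplices (8): [0,1,3], [0,1,5], [0,3,5], [1,3,5], [1,3,8], [1,5,8], [3,5,8], [5,6,9]
  3-simplices (2): [0,1,3,5], [1,3,5,8]

Hence C_0 ≅ Z^10, C_1 ≅ Z^16, C_2 ≅ Z^8, C_3 ≅ Z^2.

Boundary ∂_1: C_1 → C_0 maps an edge to its endpoints' difference, ∂[p,q] = q − p. For instance
  ∂[5,9] = [9] − [5].
The 10×16 boundary matrix has rank 9 and Smith normal form diag(1,1,1,1,1,1,1,1,1).

The boundary map ∂_2: C_2 → C_1 maps a triangle to the signed sum of its edges. For instance
  ∂[1,5,8] = [5,8] − [1,8] + [1,5],
  ∂[1,3,8] = [3,8] − [1,8] + [1,3].
The resulting 16×8 matrix has rank 6, and its Smith normal form has invariant factors (1,1,1,1,1,1).

The boundary map ∂_3: C_3 → C_2 sends each 3-simplex σ to the alternating sum Σ_i (−1)^i (σ with its i-th vertex removed). For instance
  ∂[0,1,3,5] = [1,3,5] − [0,3,5] + [0,1,5] − [0,1,3],
  ∂[1,3,5,8] = [3,5,8] − [1,5,8] + [1,3,8] − [1,3,5].
As a 8×2 matrix over Z this has rank 2, with invariant factors (1,1).

Computing H_k = (kernel of ∂_k) / (image of ∂_{k+1}):

  H_0: rank C_0 − rank ∂_1 = 10 − 9 = 1, and the invariant factors of ∂_1 are all 1, so H_0 = Z.
  H_1: rank ker ∂_1 − rank ∂_2 = (16 − 9) − 6 = 1, and the invariant factors of ∂_2 are all 1, so H_1 = Z.
  H_2: rank ker ∂_2 − rank ∂_3 = (8 − 6) − 2 = 0, and the invariant factors of ∂_3 are all 1, so H_2 = 0.
  H_3: rank ker ∂_3 − rank ∂_4 = (2 − 2) − 0 = 0, and there is no ∂_4, so H_3 = 0.

As a check, the Euler characteristic is 10 − 16 + 8 − 2 = 0, which agrees with 1 − 1 + 0 − 0 = 0.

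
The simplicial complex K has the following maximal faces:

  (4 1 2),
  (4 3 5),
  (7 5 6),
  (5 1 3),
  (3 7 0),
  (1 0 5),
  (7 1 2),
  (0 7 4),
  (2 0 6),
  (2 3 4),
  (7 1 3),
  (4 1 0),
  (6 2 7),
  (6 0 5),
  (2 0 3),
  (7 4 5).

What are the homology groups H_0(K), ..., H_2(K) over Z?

H_0 ≅ Z,  H_1 ≅ Z^2,  H_2 ≅ Z.

Take the total order 0 < 1 < 2 < 3 < 4 < 5 < 6 < 7 on the vertex set. Then K (dimension 2) consists of the simplices:

  0-simplices (8): [0], [1], [2], [3], [4], [5], [6], [7]
  1-simplices (24): (24 of them)
  2-simplices (16): [0,1,4], [0,1,5], [0,2,3], [0,2,6], [0,3,7], [0,4,7], [0,5,6], [1,2,4], [1,2,7], [1,3,5], [1,3,7], [2,3,4], [2,6,7], [3,4,5], [4,5,7], [5,6,7]

giving chain groups C_0 ≅ Z^8, C_1 ≅ Z^24, C_2 ≅ Z^16.

Boundary ∂_1: C_1 → C_0 maps an edge to its endpoints' difference, ∂[p,q] = q − p. For instance
  ∂[3,5] = [5] − [3].
The 8×24 boundary matrix has rank 7 and Smith normal form diag(1,1,1,1,1,1,1).

∂_2: C_2 → C_1 acts by ∂[p,q,r] = [q,r] − [p,r] + [p,q]. For instance
  ∂[2,3,4] = [3,4] − [2,4] + [2,3],
  ∂[0,1,4] = [1,4] − [0,4] + [0,1].
As a 24×16 matrix over Z this has rank 15, with invariant factors (1,1,1,1,1,1,1,1,1,1,1,1,1,1,1).

From H_k ≅ ker(∂_k) / im(∂_{k+1}) we obtain:

  H_0: rank C_0 − rank ∂_1 = 8 − 7 = 1, and the invariant factors of ∂_1 are all 1, so H_0 = Z.
  H_1: rank ker ∂_1 − rank ∂_2 = (24 − 7) − 15 = 2, and the invariant factors of ∂_2 are all 1, so H_1 = Z^2.
  H_2: rank ker ∂_2 − rank ∂_3 = (16 − 15) − 0 = 1, and there is no ∂_3, so H_2 = Z.

(K is a triangulation of the torus T^2.)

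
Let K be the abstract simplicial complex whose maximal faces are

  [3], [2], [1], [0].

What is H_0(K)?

Order the vertices as 0 < 1 < 2 < 3. Listing each simplex with vertices in this order, K has dimension 0 with simplices:

  0-simplices (4): [0], [1], [2], [3]

Hence C_0 ≅ Z^4.

From H_k ≅ ker(∂_k) / im(∂_{k+1}) we obtain:

  H_0: rank C_0 − rank ∂_1 = 4 − 0 = 4, and there is no ∂_1, so H_0 ≅ Z^4.

H_0 = Z^4.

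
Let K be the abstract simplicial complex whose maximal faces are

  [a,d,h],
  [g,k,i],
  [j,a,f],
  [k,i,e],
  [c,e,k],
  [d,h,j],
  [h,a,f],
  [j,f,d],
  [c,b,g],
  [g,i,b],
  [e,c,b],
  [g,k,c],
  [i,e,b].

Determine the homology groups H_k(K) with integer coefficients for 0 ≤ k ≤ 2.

We work with the vertex ordering a < b < c < d < e < f < g < h < i < j < k. The simplices of K, each written with vertices in increasing order, are:

  0-simplices (11): a, b, c, d, e, f, g, h, i, j, k
  1-simplices (22): ad, af, ah, aj, bc, be, bg, bi, ce, cg, ck, df, dh, dj, ei, ek, fh, fj, gi, gk, hj, ik
  2-simplices (13): adh, afh, afj, bce, bcg, bei, bgi, cek, cgk, dfj, dhj, eik, gik

giving chain groups C_0 ≅ Z^11, C_1 ≅ Z^22, C_2 ≅ Z^13.

The boundary map ∂_1: C_1 → C_0 maps an edge to its endpoints' difference, ∂[p,q] = q − p.
The resulting 11×22 matrix has rank 9, and its Smith normal form has invariant factors (1,1,1,1,1,1,1,1,1).

Boundary ∂_2: C_2 → C_1 sends each 2-simplex [p,q,r] to [q,r] − [p,r] + [p,q]. For instance
  ∂bcg = cg − bg + bc,
  ∂bgi = gi − bi + bg.
The resulting 22×13 matrix has rank 12, and its Smith normal form has invariant factors (1,1,1,1,1,1,1,1,1,1,1,1).

Computing H_k = (kernel of ∂_k) / (image of ∂_{k+1}):

  H_0: rank C_0 − rank ∂_1 = 11 − 9 = 2, and the invariant factors of ∂_1 are all 1, so H_0 ≅ Z^2.
  H_1: rank ker ∂_1 − rank ∂_2 = (22 − 9) − 12 = 1, and the invariant factors of ∂_2 are all 1, so H_1 ≅ Z.
  H_2: rank ker ∂_2 − rank ∂_3 = (13 − 12) − 0 = 1, and there is no ∂_3, so H_2 ≅ Z.

As a check, the Euler characteristic is 11 − 22 + 13 = 2, which agrees with 2 − 1 + 1 = 2.
(K is a triangulation of the disjoint union of the 2-sphere S^2 and the Möbius band.)

H_0 = Z^2,  H_1 = Z,  H_2 = Z.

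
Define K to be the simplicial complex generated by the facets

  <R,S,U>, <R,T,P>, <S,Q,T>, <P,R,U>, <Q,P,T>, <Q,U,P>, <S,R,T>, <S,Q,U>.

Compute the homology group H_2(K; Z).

Fix the vertex order P < Q < R < S < T < U and write every simplex with vertices in increasing order. Then dim K = 2 and the simplices of K are:

  0-simplices (6): P, Q, R, S, T, U
  1-simplices (12): PQ, PR, PT, PU, QS, QT, QU, RS, RT, RU, ST, SU
  2-simplices (8): PQT, PQU, PRT, PRU, QST, QSU, RST, RSU

Hence C_0 ≅ Z^6, C_1 ≅ Z^12, C_2 ≅ Z^8.

∂_1: C_1 → C_0 is given by ∂[p,q] = [q] − [p]. For instance
  ∂RT = T − R.
The resulting 6×12 matrix has rank 5, and its Smith normal form has invariant factors (1,1,1,1,1).

Boundary ∂_2: C_2 → C_1 sends each 2-simplex [p,q,r] to [q,r] − [p,r] + [p,q]. For instance
  ∂RST = ST − RT + RS,
  ∂QSU = SU − QU + QS.
As a 12×8 matrix over Z this has rank 7, with invariant factors (1,1,1,1,1,1,1).

Computing H_k = (kernel of ∂_k) / (image of ∂_{k+1}):

  H_2: rank ker ∂_2 − rank ∂_3 = (8 − 7) − 0 = 1, and there is no ∂_3, so H_2 ≅ Z.

(K is a triangulation of the 2-sphere S^2.)

H_2 ≅ Z.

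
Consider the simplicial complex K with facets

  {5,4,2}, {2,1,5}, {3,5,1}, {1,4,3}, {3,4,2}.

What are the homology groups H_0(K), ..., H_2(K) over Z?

H_0 ≅ Z,  H_1 ≅ Z,  H_2 = 0.

Take the total order 1 < 2 < 3 < 4 < 5 on the vertex set. Then K (dimension 2) consists of the simplices:

  0-simplices (5): [1], [2], [3], [4], [5]
  1-simplices (10): [1,2], [1,3], [1,4], [1,5], [2,3], [2,4], [2,5], [3,4], [3,5], [4,5]
  2-simplices (5): [1,2,5], [1,3,4], [1,3,5], [2,3,4], [2,4,5]

Hence C_0 ≅ Z^5, C_1 ≅ Z^10, C_2 ≅ Z^5.

Boundary ∂_1: C_1 → C_0 sends each edge [p,q] (with p < q) to q − p.
The 5×10 boundary matrix has rank 4 and Smith normal form diag(1,1,1,1).

Boundary ∂_2: C_2 → C_1 sends each 2-simplex [p,q,r] to [q,r] − [p,r] + [p,q]. For instance
  ∂[2,4,5] = [4,5] − [2,5] + [2,4],
  ∂[2,3,4] = [3,4] − [2,4] + [2,3].
This gives a 10×5 integer matrix of rank 5; reducing to Smith normal form yields diagonal entries (1,1,1,1,1).

Reading off H_k = ker ∂_k / im ∂_{k+1}:

  H_0: rank C_0 − rank ∂_1 = 5 − 4 = 1, and the invariant factors of ∂_1 are all 1, so H_0 ≅ Z.
  H_1: rank ker ∂_1 − rank ∂_2 = (10 − 4) − 5 = 1, and the invariant factors of ∂_2 are all 1, so H_1 ≅ Z.
  H_2: rank ker ∂_2 − rank ∂_3 = (5 − 5) − 0 = 0, and there is no ∂_3, so H_2 ≅ 0.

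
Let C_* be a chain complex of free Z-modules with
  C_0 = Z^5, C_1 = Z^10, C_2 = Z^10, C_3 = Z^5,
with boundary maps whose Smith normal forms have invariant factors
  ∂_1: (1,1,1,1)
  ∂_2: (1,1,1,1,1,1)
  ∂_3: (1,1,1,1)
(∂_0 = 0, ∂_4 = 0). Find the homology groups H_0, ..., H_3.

H_0: b_0 = 5 − 0 − 4 = 1; torsion from ∂_1 factors > 1: none. So H_0 ≅ Z.
H_1: b_1 = 10 − 4 − 6 = 0; torsion from ∂_2 factors > 1: none. So H_1 ≅ 0.
H_2: b_2 = 10 − 6 − 4 = 0; torsion from ∂_3 factors > 1: none. So H_2 ≅ 0.
H_3: b_3 = 5 − 4 − 0 = 1; torsion from ∂_4 factors > 1: none. So H_3 ≅ Z.

H_0 ≅ Z,  H_1 = 0,  H_2 = 0,  H_3 ≅ Z.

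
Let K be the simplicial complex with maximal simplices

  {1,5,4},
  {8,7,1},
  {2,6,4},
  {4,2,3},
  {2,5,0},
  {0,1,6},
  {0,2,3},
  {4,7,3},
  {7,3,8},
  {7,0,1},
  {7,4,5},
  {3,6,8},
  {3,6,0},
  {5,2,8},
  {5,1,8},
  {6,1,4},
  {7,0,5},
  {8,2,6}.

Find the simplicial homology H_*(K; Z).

Order the vertices as 0 < 1 < 2 < 3 < 4 < 5 < 6 < 7 < 8. Listing each simplex with vertices in this order, K has dimension 2 with simplices:

  0-simplices (9): [0], [1], [2], [3], [4], [5], [6], [7], [8]
  1-simplices (27): (27 of them)
  2-simplices (18): [0,1,6], [0,1,7], [0,2,3], [0,2,5], [0,3,6], [0,5,7], [1,4,5], [1,4,6], [1,5,8], [1,7,8], [2,3,4], [2,4,6], [2,5,8], [2,6,8], [3,4,7], [3,6,8], [3,7,8], [4,5,7]

so the chain groups are C_0 ≅ Z^9, C_1 ≅ Z^27, C_2 ≅ Z^18.

∂_1: C_1 → C_0 maps an edge to its endpoints' difference, ∂[p,q] = q − p. For instance
  ∂[1,6] = [6] − [1].
The 9×27 boundary matrix has rank 8 and Smith normal form diag(1,1,1,1,1,1,1,1).

∂_2: C_2 → C_1 acts by ∂[p,q,r] = [q,r] − [p,r] + [p,q]. For instance
  ∂[1,4,5] = [4,5] − [1,5] + [1,4],
  ∂[0,2,3] = [2,3] − [0,3] + [0,2].
The 27×18 boundary matrix has rank 18 and Smith normal form diag(1,1,1,1,1,1,1,1,1,1,1,1,1,1,1,1,1,2).

Now H_k = ker ∂_k / im ∂_{k+1}, so:

  H_0: rank C_0 − rank ∂_1 = 9 − 8 = 1, and the invariant factors of ∂_1 are all 1, so H_0 = Z.
  H_1: rank ker ∂_1 − rank ∂_2 = (27 − 8) − 18 = 1, and ∂_2 has invariant factor 2 > 1, so H_1 = Z × Z/2.
  H_2: rank ker ∂_2 − rank ∂_3 = (18 − 18) − 0 = 0, and there is no ∂_3, so H_2 = 0.

(K is a triangulation of the Klein bottle.)

H_0 ≅ Z,  H_1 ≅ Z × Z/2,  H_2 = 0.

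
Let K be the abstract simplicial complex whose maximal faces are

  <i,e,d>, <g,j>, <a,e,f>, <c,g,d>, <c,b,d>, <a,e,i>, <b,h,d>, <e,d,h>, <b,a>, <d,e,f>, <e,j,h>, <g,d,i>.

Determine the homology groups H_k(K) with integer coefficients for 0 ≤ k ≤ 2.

H_0 = Z,  H_1 = Z^2,  H_2 = 0.

Fix the vertex order a < b < c < d < e < f < g < h < i < j and write every simplex with vertices in increasing order. Then dim K = 2 and the simplices of K are:

  0-simplices (10): a, b, c, d, e, f, g, h, i, j
  1-simplices (21): ab, ae, af, ai, bc, bd, bh, cd, cg, de, df, dg, dh, di, ef, eh, ei, ej, gi, gj, hj
  2-simplices (10): aef, aei, bcd, bdh, cdg, def, deh, dei, dgi, ehj

Hence C_0 ≅ Z^10, C_1 ≅ Z^21, C_2 ≅ Z^10.

The boundary map ∂_1: C_1 → C_0 maps an edge to its endpoints' difference, ∂[p,q] = q − p.
This gives a 10×21 integer matrix of rank 9; reducing to Smith normal form yields diagonal entries (1,1,1,1,1,1,1,1,1).

∂_2: C_2 → C_1 sends each 2-simplex [p,q,r] to [q,r] − [p,r] + [p,q]. For instance
  ∂cdg = dg − cg + cd,
  ∂def = ef − df + de.
The 21×10 boundary matrix has rank 10 and Smith normal form diag(1,1,1,1,1,1,1,1,1,1).

Now H_k = ker ∂_k / im ∂_{k+1}, so:

  H_0: rank C_0 − rank ∂_1 = 10 − 9 = 1, and the invariant factors of ∂_1 are all 1, so H_0 ≅ Z.
  H_1: rank ker ∂_1 − rank ∂_2 = (21 − 9) − 10 = 2, and the invariant factors of ∂_2 are all 1, so H_1 ≅ Z^2.
  H_2: rank ker ∂_2 − rank ∂_3 = (10 − 10) − 0 = 0, and there is no ∂_3, so H_2 ≅ 0.

As a check, the Euler characteristic is 10 − 21 + 10 = -1, which agrees with 1 − 2 + 0 = -1.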